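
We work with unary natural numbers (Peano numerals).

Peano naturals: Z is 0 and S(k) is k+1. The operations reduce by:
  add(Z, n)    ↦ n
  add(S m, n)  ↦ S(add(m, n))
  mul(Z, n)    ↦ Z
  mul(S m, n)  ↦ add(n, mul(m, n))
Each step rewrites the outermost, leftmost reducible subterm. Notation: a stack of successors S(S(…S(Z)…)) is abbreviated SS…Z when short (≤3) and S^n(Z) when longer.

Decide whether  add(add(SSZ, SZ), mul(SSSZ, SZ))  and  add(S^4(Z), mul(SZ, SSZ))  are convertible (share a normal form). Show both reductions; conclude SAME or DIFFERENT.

Answer: SAME — A ⇓ S^6(Z), B ⇓ S^6(Z)

Working:
Term A:
  start: add(add(SSZ, SZ), mul(SSSZ, SZ))
  →1  add(S(add(SZ, SZ)), mul(SSSZ, SZ))
  →2  S(add(add(SZ, SZ), mul(SSSZ, SZ)))
  →3  S(add(S(add(Z, SZ)), mul(SSSZ, SZ)))
  →4  S(S(add(add(Z, SZ), mul(SSSZ, SZ))))
  →5  S(S(add(SZ, mul(SSSZ, SZ))))
  →6  S(S(S(add(Z, mul(SSSZ, SZ)))))
  →7  S(S(S(mul(SSSZ, SZ))))
  →8  S(S(S(add(SZ, mul(SSZ, SZ)))))
  →9  S(S(S(S(add(Z, mul(SSZ, SZ))))))
  →10  S(S(S(S(mul(SSZ, SZ)))))
  →11  S(S(S(S(add(SZ, mul(SZ, SZ))))))
  →12  S(S(S(S(S(add(Z, mul(SZ, SZ)))))))
  →13  S(S(S(S(S(mul(SZ, SZ))))))
  →14  S(S(S(S(S(add(SZ, mul(Z, SZ)))))))
  →15  S(S(S(S(S(S(add(Z, mul(Z, SZ))))))))
  →16  S(S(S(S(S(S(mul(Z, SZ)))))))
  →17  S^6(Z)

Term B:
  start: add(S^4(Z), mul(SZ, SSZ))
  →1  S(add(SSSZ, mul(SZ, SSZ)))
  →2  S(S(add(SSZ, mul(SZ, SSZ))))
  →3  S(S(S(add(SZ, mul(SZ, SSZ)))))
  →4  S(S(S(S(add(Z, mul(SZ, SSZ))))))
  →5  S(S(S(S(mul(SZ, SSZ)))))
  →6  S(S(S(S(add(SSZ, mul(Z, SSZ))))))
  →7  S(S(S(S(S(add(SZ, mul(Z, SSZ)))))))
  →8  S(S(S(S(S(S(add(Z, mul(Z, SSZ))))))))
  →9  S(S(S(S(S(S(mul(Z, SSZ)))))))
  →10  S^6(Z)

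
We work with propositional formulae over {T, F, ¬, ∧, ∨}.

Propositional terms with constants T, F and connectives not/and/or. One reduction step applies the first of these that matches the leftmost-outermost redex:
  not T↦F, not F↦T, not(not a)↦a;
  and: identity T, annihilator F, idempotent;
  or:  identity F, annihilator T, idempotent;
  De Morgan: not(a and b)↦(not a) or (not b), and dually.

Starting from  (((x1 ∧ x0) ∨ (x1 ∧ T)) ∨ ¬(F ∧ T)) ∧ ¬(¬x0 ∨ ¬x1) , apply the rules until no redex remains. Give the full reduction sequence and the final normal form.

Answer: normal form = x0 ∧ x1  (in 9 steps)

Derivation:
  start: (((x1 ∧ x0) ∨ (x1 ∧ T)) ∨ ¬(F ∧ T)) ∧ ¬(¬x0 ∨ ¬x1)
  step 1: (((x1 ∧ x0) ∨ x1) ∨ ¬(F ∧ T)) ∧ ¬(¬x0 ∨ ¬x1)
  step 2: (((x1 ∧ x0) ∨ x1) ∨ (¬F ∨ ¬T)) ∧ ¬(¬x0 ∨ ¬x1)
  step 3: (((x1 ∧ x0) ∨ x1) ∨ (T ∨ ¬T)) ∧ ¬(¬x0 ∨ ¬x1)
  step 4: (((x1 ∧ x0) ∨ x1) ∨ T) ∧ ¬(¬x0 ∨ ¬x1)
  step 5: T ∧ ¬(¬x0 ∨ ¬x1)
  step 6: ¬(¬x0 ∨ ¬x1)
  step 7: ¬¬x0 ∧ ¬¬x1
  step 8: x0 ∧ ¬¬x1
  step 9: x0 ∧ x1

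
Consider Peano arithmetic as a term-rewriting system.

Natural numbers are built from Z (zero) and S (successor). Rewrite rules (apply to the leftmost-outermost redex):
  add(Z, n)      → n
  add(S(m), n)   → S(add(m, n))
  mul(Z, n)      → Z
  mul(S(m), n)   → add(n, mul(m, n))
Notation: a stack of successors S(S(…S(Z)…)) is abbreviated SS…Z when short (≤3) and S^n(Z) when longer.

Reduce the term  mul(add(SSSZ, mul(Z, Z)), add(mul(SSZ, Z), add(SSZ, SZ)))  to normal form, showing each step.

Answer: normal form = S^9(Z)  (in 48 steps)

Reduction:
  start: mul(add(SSSZ, mul(Z, Z)), add(mul(SSZ, Z), add(SSZ, SZ)))
  step 1: mul(S(add(SSZ, mul(Z, Z))), add(mul(SSZ, Z), add(SSZ, SZ)))
  step 2: add(add(mul(SSZ, Z), add(SSZ, SZ)), mul(add(SSZ, mul(Z, Z)), add(mul(SSZ, Z), add(SSZ, SZ))))
  step 3: add(add(add(Z, mul(SZ, Z)), add(SSZ, SZ)), mul(add(SSZ, mul(Z, Z)), add(mul(SSZ, Z), add(SSZ, SZ))))
  step 4: add(add(mul(SZ, Z), add(SSZ, SZ)), mul(add(SSZ, mul(Z, Z)), add(mul(SSZ, Z), add(SSZ, SZ))))
  step 5: add(add(add(Z, mul(Z, Z)), add(SSZ, SZ)), mul(add(SSZ, mul(Z, Z)), add(mul(SSZ, Z), add(SSZ, SZ))))
  step 6: add(add(mul(Z, Z), add(SSZ, SZ)), mul(add(SSZ, mul(Z, Z)), add(mul(SSZ, Z), add(SSZ, SZ))))
  step 7: add(add(Z, add(SSZ, SZ)), mul(add(SSZ, mul(Z, Z)), add(mul(SSZ, Z), add(SSZ, SZ))))
  step 8: add(add(SSZ, SZ), mul(add(SSZ, mul(Z, Z)), add(mul(SSZ, Z), add(SSZ, SZ))))
  step 9: add(S(add(SZ, SZ)), mul(add(SSZ, mul(Z, Z)), add(mul(SSZ, Z), add(SSZ, SZ))))
  step 10: S(add(add(SZ, SZ), mul(add(SSZ, mul(Z, Z)), add(mul(SSZ, Z), add(SSZ, SZ)))))
  step 11: S(add(S(add(Z, SZ)), mul(add(SSZ, mul(Z, Z)), add(mul(SSZ, Z), add(SSZ, SZ)))))
  step 12: S(S(add(add(Z, SZ), mul(add(SSZ, mul(Z, Z)), add(mul(SSZ, Z), add(SSZ, SZ))))))
  step 13: S(S(add(SZ, mul(add(SSZ, mul(Z, Z)), add(mul(SSZ, Z), add(SSZ, SZ))))))
  step 14: S(S(S(add(Z, mul(add(SSZ, mul(Z, Z)), add(mul(SSZ, Z), add(SSZ, SZ)))))))
  step 15: S(S(S(mul(add(SSZ, mul(Z, Z)), add(mul(SSZ, Z), add(SSZ, SZ))))))
  step 16: S(S(S(mul(S(add(SZ, mul(Z, Z))), add(mul(SSZ, Z), add(SSZ, SZ))))))
  step 17: S(S(S(add(add(mul(SSZ, Z), add(SSZ, SZ)), mul(add(SZ, mul(Z, Z)), add(mul(SSZ, Z), add(SSZ, SZ)))))))
  step 18: S(S(S(add(add(add(Z, mul(SZ, Z)), add(SSZ, SZ)), mul(add(SZ, mul(Z, Z)), add(mul(SSZ, Z), add(SSZ, SZ)))))))
  step 19: S(S(S(add(add(mul(SZ, Z), add(SSZ, SZ)), mul(add(SZ, mul(Z, Z)), add(mul(SSZ, Z), add(SSZ, SZ)))))))
  step 20: S(S(S(add(add(add(Z, mul(Z, Z)), add(SSZ, SZ)), mul(add(SZ, mul(Z, Z)), add(mul(SSZ, Z), add(SSZ, SZ)))))))
  step 21: S(S(S(add(add(mul(Z, Z), add(SSZ, SZ)), mul(add(SZ, mul(Z, Z)), add(mul(SSZ, Z), add(SSZ, SZ)))))))
  step 22: S(S(S(add(add(Z, add(SSZ, SZ)), mul(add(SZ, mul(Z, Z)), add(mul(SSZ, Z), add(SSZ, SZ)))))))
  step 23: S(S(S(add(add(SSZ, SZ), mul(add(SZ, mul(Z, Z)), add(mul(SSZ, Z), add(SSZ, SZ)))))))
  step 24: S(S(S(add(S(add(SZ, SZ)), mul(add(SZ, mul(Z, Z)), add(mul(SSZ, Z), add(SSZ, SZ)))))))
  step 25: S(S(S(S(add(add(SZ, SZ), mul(add(SZ, mul(Z, Z)), add(mul(SSZ, Z), add(SSZ, SZ))))))))
  step 26: S(S(S(S(add(S(add(Z, SZ)), mul(add(SZ, mul(Z, Z)), add(mul(SSZ, Z), add(SSZ, SZ))))))))
  step 27: S(S(S(S(S(add(add(Z, SZ), mul(add(SZ, mul(Z, Z)), add(mul(SSZ, Z), add(SSZ, SZ)))))))))
  step 28: S(S(S(S(S(add(SZ, mul(add(SZ, mul(Z, Z)), add(mul(SSZ, Z), add(SSZ, SZ)))))))))
  step 29: S(S(S(S(S(S(add(Z, mul(add(SZ, mul(Z, Z)), add(mul(SSZ, Z), add(SSZ, SZ))))))))))
  step 30: S(S(S(S(S(S(mul(add(SZ, mul(Z, Z)), add(mul(SSZ, Z), add(SSZ, SZ)))))))))
  step 31: S(S(S(S(S(S(mul(S(add(Z, mul(Z, Z))), add(mul(SSZ, Z), add(SSZ, SZ)))))))))
  step 32: S(S(S(S(S(S(add(add(mul(SSZ, Z), add(SSZ, SZ)), mul(add(Z, mul(Z, Z)), add(mul(SSZ, Z), add(SSZ, SZ))))))))))
  step 33: S(S(S(S(S(S(add(add(add(Z, mul(SZ, Z)), add(SSZ, SZ)), mul(add(Z, mul(Z, Z)), add(mul(SSZ, Z), add(SSZ, SZ))))))))))
  step 34: S(S(S(S(S(S(add(add(mul(SZ, Z), add(SSZ, SZ)), mul(add(Z, mul(Z, Z)), add(mul(SSZ, Z), add(SSZ, SZ))))))))))
  step 35: S(S(S(S(S(S(add(add(add(Z, mul(Z, Z)), add(SSZ, SZ)), mul(add(Z, mul(Z, Z)), add(mul(SSZ, Z), add(SSZ, SZ))))))))))
  step 36: S(S(S(S(S(S(add(add(mul(Z, Z), add(SSZ, SZ)), mul(add(Z, mul(Z, Z)), add(mul(SSZ, Z), add(SSZ, SZ))))))))))
  step 37: S(S(S(S(S(S(add(add(Z, add(SSZ, SZ)), mul(add(Z, mul(Z, Z)), add(mul(SSZ, Z), add(SSZ, SZ))))))))))
  step 38: S(S(S(S(S(S(add(add(SSZ, SZ), mul(add(Z, mul(Z, Z)), add(mul(SSZ, Z), add(SSZ, SZ))))))))))
  step 39: S(S(S(S(S(S(add(S(add(SZ, SZ)), mul(add(Z, mul(Z, Z)), add(mul(SSZ, Z), add(SSZ, SZ))))))))))
  step 40: S(S(S(S(S(S(S(add(add(SZ, SZ), mul(add(Z, mul(Z, Z)), add(mul(SSZ, Z), add(SSZ, SZ)))))))))))
  step 41: S(S(S(S(S(S(S(add(S(add(Z, SZ)), mul(add(Z, mul(Z, Z)), add(mul(SSZ, Z), add(SSZ, SZ)))))))))))
  step 42: S(S(S(S(S(S(S(S(add(add(Z, SZ), mul(add(Z, mul(Z, Z)), add(mul(SSZ, Z), add(SSZ, SZ))))))))))))
  step 43: S(S(S(S(S(S(S(S(add(SZ, mul(add(Z, mul(Z, Z)), add(mul(SSZ, Z), add(SSZ, SZ))))))))))))
  step 44: S(S(S(S(S(S(S(S(S(add(Z, mul(add(Z, mul(Z, Z)), add(mul(SSZ, Z), add(SSZ, SZ)))))))))))))
  step 45: S(S(S(S(S(S(S(S(S(mul(add(Z, mul(Z, Z)), add(mul(SSZ, Z), add(SSZ, SZ))))))))))))
  step 46: S(S(S(S(S(S(S(S(S(mul(mul(Z, Z), add(mul(SSZ, Z), add(SSZ, SZ))))))))))))
  step 47: S(S(S(S(S(S(S(S(S(mul(Z, add(mul(SSZ, Z), add(SSZ, SZ))))))))))))
  step 48: S^9(Z)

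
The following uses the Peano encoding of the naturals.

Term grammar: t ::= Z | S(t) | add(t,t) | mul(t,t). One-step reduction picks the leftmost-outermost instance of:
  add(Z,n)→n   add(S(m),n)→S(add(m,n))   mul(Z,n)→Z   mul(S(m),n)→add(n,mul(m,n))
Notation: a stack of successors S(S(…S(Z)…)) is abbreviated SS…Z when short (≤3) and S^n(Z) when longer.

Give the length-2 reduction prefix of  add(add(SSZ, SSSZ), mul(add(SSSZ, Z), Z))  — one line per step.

  start: add(add(SSZ, SSSZ), mul(add(SSSZ, Z), Z))
  →1  add(S(add(SZ, SSSZ)), mul(add(SSSZ, Z), Z))
  →2  S(add(add(SZ, SSSZ), mul(add(SSSZ, Z), Z)))

Answer: after 2 steps: S(add(add(SZ, SSSZ), mul(add(SSSZ, Z), Z)))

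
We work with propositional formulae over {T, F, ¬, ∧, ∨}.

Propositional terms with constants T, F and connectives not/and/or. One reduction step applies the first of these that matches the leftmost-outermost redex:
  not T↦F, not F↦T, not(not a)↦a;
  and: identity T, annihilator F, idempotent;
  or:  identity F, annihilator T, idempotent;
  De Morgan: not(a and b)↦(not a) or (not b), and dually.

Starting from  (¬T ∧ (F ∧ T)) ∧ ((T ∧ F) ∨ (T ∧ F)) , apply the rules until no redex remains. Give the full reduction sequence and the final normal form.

Answer: normal form = F  (in 3 steps)

Reduction:
  start: (¬T ∧ (F ∧ T)) ∧ ((T ∧ F) ∨ (T ∧ F))
  [1] (F ∧ (F ∧ T)) ∧ ((T ∧ F) ∨ (T ∧ F))
  [2] F ∧ ((T ∧ F) ∨ (T ∧ F))
  [3] F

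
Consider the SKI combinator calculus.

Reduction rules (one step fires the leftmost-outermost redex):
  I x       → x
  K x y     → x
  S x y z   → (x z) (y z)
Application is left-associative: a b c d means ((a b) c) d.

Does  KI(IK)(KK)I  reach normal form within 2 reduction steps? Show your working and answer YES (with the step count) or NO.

Answer: NO — after 2 steps the term is KKI, not yet normal

Derivation:
  start: KI(IK)(KK)I
  [1] I(KK)I
  [2] KKI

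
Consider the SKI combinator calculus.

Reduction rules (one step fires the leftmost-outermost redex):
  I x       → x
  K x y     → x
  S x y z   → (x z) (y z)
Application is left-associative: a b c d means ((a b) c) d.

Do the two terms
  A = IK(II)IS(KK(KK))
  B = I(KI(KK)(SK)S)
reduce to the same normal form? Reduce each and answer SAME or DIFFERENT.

Term A:
  start: IK(II)IS(KK(KK))
  →1  K(II)IS(KK(KK))
  →2  IIS(KK(KK))
  →3  IS(KK(KK))
  →4  S(KK(KK))
  →5  SK

Term B:
  start: I(KI(KK)(SK)S)
  →1  KI(KK)(SK)S
  →2  I(SK)S
  →3  SKS

Answer: DIFFERENT — A ⇓ SK, B ⇓ SKS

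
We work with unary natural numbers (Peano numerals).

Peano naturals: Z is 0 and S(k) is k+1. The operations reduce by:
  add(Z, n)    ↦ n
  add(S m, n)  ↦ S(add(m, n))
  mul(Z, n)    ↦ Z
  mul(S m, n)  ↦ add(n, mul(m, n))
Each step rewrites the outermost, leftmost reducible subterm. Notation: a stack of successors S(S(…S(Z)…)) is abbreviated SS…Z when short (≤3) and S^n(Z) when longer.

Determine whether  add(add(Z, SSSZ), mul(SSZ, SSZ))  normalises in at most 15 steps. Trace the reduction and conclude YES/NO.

  start: add(add(Z, SSSZ), mul(SSZ, SSZ))
  step 1: add(SSSZ, mul(SSZ, SSZ))
  step 2: S(add(SSZ, mul(SSZ, SSZ)))
  step 3: S(S(add(SZ, mul(SSZ, SSZ))))
  step 4: S(S(S(add(Z, mul(SSZ, SSZ)))))
  step 5: S(S(S(mul(SSZ, SSZ))))
  step 6: S(S(S(add(SSZ, mul(SZ, SSZ)))))
  step 7: S(S(S(S(add(SZ, mul(SZ, SSZ))))))
  step 8: S(S(S(S(S(add(Z, mul(SZ, SSZ)))))))
  step 9: S(S(S(S(S(mul(SZ, SSZ))))))
  step 10: S(S(S(S(S(add(SSZ, mul(Z, SSZ)))))))
  step 11: S(S(S(S(S(S(add(SZ, mul(Z, SSZ))))))))
  step 12: S(S(S(S(S(S(S(add(Z, mul(Z, SSZ)))))))))
  step 13: S(S(S(S(S(S(S(mul(Z, SSZ))))))))
  step 14: S^7(Z)

Answer: YES — reaches normal form S^7(Z) in 14 ≤ 15 steps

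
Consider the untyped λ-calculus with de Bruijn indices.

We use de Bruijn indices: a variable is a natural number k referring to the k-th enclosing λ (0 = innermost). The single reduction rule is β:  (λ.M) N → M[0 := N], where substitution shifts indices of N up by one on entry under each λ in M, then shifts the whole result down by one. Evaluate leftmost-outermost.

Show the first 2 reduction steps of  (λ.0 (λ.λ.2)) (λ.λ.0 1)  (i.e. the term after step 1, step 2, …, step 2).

  start: (λ.0 (λ.λ.2)) (λ.λ.0 1)
  step 1: (λ.λ.0 1) (λ.λ.λ.λ.0 1)
  step 2: λ.0 (λ.λ.λ.λ.0 1)

Answer: after 2 steps: λ.0 (λ.λ.λ.λ.0 1)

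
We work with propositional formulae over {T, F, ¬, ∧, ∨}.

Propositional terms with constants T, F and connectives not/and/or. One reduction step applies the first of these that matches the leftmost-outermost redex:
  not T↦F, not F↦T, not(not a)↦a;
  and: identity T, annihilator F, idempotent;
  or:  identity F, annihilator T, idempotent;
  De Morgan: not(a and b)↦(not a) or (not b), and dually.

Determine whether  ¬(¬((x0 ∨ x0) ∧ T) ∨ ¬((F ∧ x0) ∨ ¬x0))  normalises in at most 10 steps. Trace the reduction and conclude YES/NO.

Answer: YES — reaches normal form x0 ∧ ¬x0 in 7 ≤ 10 steps

Derivation:
  start: ¬(¬((x0 ∨ x0) ∧ T) ∨ ¬((F ∧ x0) ∨ ¬x0))
  step 1: ¬¬((x0 ∨ x0) ∧ T) ∧ ¬¬((F ∧ x0) ∨ ¬x0)
  step 2: ((x0 ∨ x0) ∧ T) ∧ ¬¬((F ∧ x0) ∨ ¬x0)
  step 3: (x0 ∨ x0) ∧ ¬¬((F ∧ x0) ∨ ¬x0)
  step 4: x0 ∧ ¬¬((F ∧ x0) ∨ ¬x0)
  step 5: x0 ∧ ((F ∧ x0) ∨ ¬x0)
  step 6: x0 ∧ (F ∨ ¬x0)
  step 7: x0 ∧ ¬x0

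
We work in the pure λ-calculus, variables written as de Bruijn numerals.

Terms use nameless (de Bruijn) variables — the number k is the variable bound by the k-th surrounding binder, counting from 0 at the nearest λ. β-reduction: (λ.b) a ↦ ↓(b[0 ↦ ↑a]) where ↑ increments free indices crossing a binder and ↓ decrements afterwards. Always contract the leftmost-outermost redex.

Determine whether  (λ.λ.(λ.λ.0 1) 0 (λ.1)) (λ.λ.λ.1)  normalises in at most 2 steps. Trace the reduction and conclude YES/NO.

  start: (λ.λ.(λ.λ.0 1) 0 (λ.1)) (λ.λ.λ.1)
  →1  λ.(λ.λ.0 1) 0 (λ.1)
  →2  λ.(λ.0 1) (λ.1)

Answer: NO — after 2 steps the term is λ.(λ.0 1) (λ.1), not yet normal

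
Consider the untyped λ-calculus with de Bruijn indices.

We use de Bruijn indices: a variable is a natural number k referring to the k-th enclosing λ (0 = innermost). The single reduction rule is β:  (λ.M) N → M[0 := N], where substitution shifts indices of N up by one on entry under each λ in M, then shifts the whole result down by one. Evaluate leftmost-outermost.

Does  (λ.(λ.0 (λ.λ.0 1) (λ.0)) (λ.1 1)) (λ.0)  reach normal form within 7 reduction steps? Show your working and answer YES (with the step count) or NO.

  start: (λ.(λ.0 (λ.λ.0 1) (λ.0)) (λ.1 1)) (λ.0)
  [1] (λ.0 (λ.λ.0 1) (λ.0)) (λ.(λ.0) (λ.0))
  [2] (λ.(λ.0) (λ.0)) (λ.λ.0 1) (λ.0)
  [3] (λ.0) (λ.0) (λ.0)
  [4] (λ.0) (λ.0)
  [5] λ.0

Answer: YES — reaches normal form λ.0 in 5 ≤ 7 steps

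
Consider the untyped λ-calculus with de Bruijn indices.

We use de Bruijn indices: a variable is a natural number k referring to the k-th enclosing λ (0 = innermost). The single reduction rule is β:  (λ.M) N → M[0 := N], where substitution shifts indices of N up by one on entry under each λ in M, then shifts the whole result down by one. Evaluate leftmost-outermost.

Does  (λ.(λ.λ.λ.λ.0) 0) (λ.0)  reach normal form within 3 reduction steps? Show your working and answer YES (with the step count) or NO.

  start: (λ.(λ.λ.λ.λ.0) 0) (λ.0)
  [1] (λ.λ.λ.λ.0) (λ.0)
  [2] λ.λ.λ.0

Answer: YES — reaches normal form λ.λ.λ.0 in 2 ≤ 3 steps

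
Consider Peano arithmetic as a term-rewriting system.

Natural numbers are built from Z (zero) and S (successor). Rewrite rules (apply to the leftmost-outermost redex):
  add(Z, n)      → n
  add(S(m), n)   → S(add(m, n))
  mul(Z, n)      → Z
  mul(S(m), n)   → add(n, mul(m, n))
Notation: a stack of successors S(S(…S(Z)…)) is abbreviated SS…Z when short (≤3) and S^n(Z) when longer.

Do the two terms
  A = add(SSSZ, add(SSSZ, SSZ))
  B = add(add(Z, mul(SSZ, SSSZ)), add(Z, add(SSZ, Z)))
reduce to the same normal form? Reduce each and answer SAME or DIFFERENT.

Answer: SAME — A ⇓ S^8(Z), B ⇓ S^8(Z)

Working:
Term A:
  start: add(SSSZ, add(SSSZ, SSZ))
  [1] S(add(SSZ, add(SSSZ, SSZ)))
  [2] S(S(add(SZ, add(SSSZ, SSZ))))
  [3] S(S(S(add(Z, add(SSSZ, SSZ)))))
  [4] S(S(S(add(SSSZ, SSZ))))
  [5] S(S(S(S(add(SSZ, SSZ)))))
  [6] S(S(S(S(S(add(SZ, SSZ))))))
  [7] S(S(S(S(S(S(add(Z, SSZ)))))))
  [8] S^8(Z)

Term B:
  start: add(add(Z, mul(SSZ, SSSZ)), add(Z, add(SSZ, Z)))
  [1] add(mul(SSZ, SSSZ), add(Z, add(SSZ, Z)))
  [2] add(add(SSSZ, mul(SZ, SSSZ)), add(Z, add(SSZ, Z)))
  [3] add(S(add(SSZ, mul(SZ, SSSZ))), add(Z, add(SSZ, Z)))
  [4] S(add(add(SSZ, mul(SZ, SSSZ)), add(Z, add(SSZ, Z))))
  [5] S(add(S(add(SZ, mul(SZ, SSSZ))), add(Z, add(SSZ, Z))))
  [6] S(S(add(add(SZ, mul(SZ, SSSZ)), add(Z, add(SSZ, Z)))))
  [7] S(S(add(S(add(Z, mul(SZ, SSSZ))), add(Z, add(SSZ, Z)))))
  [8] S(S(S(add(add(Z, mul(SZ, SSSZ)), add(Z, add(SSZ, Z))))))
  [9] S(S(S(add(mul(SZ, SSSZ), add(Z, add(SSZ, Z))))))
  [10] S(S(S(add(add(SSSZ, mul(Z, SSSZ)), add(Z, add(SSZ, Z))))))
  [11] S(S(S(add(S(add(SSZ, mul(Z, SSSZ))), add(Z, add(SSZ, Z))))))
  [12] S(S(S(S(add(add(SSZ, mul(Z, SSSZ)), add(Z, add(SSZ, Z)))))))
  [13] S(S(S(S(add(S(add(SZ, mul(Z, SSSZ))), add(Z, add(SSZ, Z)))))))
  [14] S(S(S(S(S(add(add(SZ, mul(Z, SSSZ)), add(Z, add(SSZ, Z))))))))
  [15] S(S(S(S(S(add(S(add(Z, mul(Z, SSSZ))), add(Z, add(SSZ, Z))))))))
  [16] S(S(S(S(S(S(add(add(Z, mul(Z, SSSZ)), add(Z, add(SSZ, Z)))))))))
  [17] S(S(S(S(S(S(add(mul(Z, SSSZ), add(Z, add(SSZ, Z)))))))))
  [18] S(S(S(S(S(S(add(Z, add(Z, add(SSZ, Z)))))))))
  [19] S(S(S(S(S(S(add(Z, add(SSZ, Z))))))))
  [20] S(S(S(S(S(S(add(SSZ, Z)))))))
  [21] S(S(S(S(S(S(S(add(SZ, Z))))))))
  [22] S(S(S(S(S(S(S(S(add(Z, Z)))))))))
  [23] S^8(Z)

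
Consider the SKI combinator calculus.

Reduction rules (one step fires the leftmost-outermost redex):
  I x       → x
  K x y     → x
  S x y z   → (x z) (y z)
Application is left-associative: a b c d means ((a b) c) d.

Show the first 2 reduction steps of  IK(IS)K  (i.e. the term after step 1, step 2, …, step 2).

  start: IK(IS)K
  [1] K(IS)K
  [2] IS

Answer: after 2 steps: IS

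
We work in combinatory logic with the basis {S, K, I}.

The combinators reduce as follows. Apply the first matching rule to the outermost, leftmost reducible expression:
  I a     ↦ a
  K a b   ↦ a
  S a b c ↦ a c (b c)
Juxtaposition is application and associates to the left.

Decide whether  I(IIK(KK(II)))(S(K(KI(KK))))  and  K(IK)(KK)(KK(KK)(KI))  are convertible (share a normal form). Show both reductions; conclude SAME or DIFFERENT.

Term A:
  start: I(IIK(KK(II)))(S(K(KI(KK))))
  step 1: IIK(KK(II))(S(K(KI(KK))))
  step 2: IK(KK(II))(S(K(KI(KK))))
  step 3: K(KK(II))(S(K(KI(KK))))
  step 4: KK(II)
  step 5: K

Term B:
  start: K(IK)(KK)(KK(KK)(KI))
  step 1: IK(KK(KK)(KI))
  step 2: K(KK(KK)(KI))
  step 3: K(K(KI))

Answer: DIFFERENT — A ⇓ K, B ⇓ K(K(KI))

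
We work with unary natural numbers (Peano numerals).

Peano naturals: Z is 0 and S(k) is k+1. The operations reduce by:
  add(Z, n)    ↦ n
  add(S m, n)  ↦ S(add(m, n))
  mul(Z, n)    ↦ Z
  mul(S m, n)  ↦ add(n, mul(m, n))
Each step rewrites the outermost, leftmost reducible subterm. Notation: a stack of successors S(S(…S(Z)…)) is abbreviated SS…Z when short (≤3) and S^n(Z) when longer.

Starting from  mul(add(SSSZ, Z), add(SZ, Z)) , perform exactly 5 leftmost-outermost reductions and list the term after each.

Answer: after 5 steps: S(add(Z, mul(add(SSZ, Z), add(SZ, Z))))

Reduction:
  start: mul(add(SSSZ, Z), add(SZ, Z))
  [1] mul(S(add(SSZ, Z)), add(SZ, Z))
  [2] add(add(SZ, Z), mul(add(SSZ, Z), add(SZ, Z)))
  [3] add(S(add(Z, Z)), mul(add(SSZ, Z), add(SZ, Z)))
  [4] S(add(add(Z, Z), mul(add(SSZ, Z), add(SZ, Z))))
  [5] S(add(Z, mul(add(SSZ, Z), add(SZ, Z))))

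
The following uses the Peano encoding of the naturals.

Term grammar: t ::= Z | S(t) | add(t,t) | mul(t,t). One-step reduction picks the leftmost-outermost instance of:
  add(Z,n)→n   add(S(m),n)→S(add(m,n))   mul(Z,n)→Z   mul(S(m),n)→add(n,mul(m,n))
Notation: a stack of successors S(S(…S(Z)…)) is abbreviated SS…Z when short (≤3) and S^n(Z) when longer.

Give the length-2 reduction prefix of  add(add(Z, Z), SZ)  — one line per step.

  start: add(add(Z, Z), SZ)
  step 1: add(Z, SZ)
  step 2: SZ

Answer: after 2 steps: SZ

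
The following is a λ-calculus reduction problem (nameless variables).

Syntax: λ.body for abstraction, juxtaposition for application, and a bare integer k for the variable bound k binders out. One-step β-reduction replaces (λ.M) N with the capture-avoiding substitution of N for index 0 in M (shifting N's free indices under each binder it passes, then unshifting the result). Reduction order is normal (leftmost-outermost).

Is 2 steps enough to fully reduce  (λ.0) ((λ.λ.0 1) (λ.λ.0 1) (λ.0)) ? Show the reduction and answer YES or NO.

Answer: NO — after 2 steps the term is (λ.0 (λ.λ.0 1)) (λ.0), not yet normal

Working:
  start: (λ.0) ((λ.λ.0 1) (λ.λ.0 1) (λ.0))
  →1  (λ.λ.0 1) (λ.λ.0 1) (λ.0)
  →2  (λ.0 (λ.λ.0 1)) (λ.0)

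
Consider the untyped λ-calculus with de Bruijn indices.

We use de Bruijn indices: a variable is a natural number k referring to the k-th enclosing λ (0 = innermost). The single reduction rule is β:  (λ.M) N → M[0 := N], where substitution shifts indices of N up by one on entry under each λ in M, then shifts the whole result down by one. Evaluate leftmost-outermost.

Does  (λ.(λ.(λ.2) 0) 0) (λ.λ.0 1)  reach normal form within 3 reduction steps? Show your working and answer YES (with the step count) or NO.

Answer: YES — reaches normal form λ.λ.0 1 in 3 ≤ 3 steps

Reduction:
  start: (λ.(λ.(λ.2) 0) 0) (λ.λ.0 1)
  step 1: (λ.(λ.λ.λ.0 1) 0) (λ.λ.0 1)
  step 2: (λ.λ.λ.0 1) (λ.λ.0 1)
  step 3: λ.λ.0 1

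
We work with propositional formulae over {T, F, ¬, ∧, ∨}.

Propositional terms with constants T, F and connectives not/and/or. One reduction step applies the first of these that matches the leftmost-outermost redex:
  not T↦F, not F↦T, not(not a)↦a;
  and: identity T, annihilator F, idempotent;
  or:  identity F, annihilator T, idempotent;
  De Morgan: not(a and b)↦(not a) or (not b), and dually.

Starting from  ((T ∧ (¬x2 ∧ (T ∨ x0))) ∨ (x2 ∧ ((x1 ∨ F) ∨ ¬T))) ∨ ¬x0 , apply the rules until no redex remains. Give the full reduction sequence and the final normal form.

  start: ((T ∧ (¬x2 ∧ (T ∨ x0))) ∨ (x2 ∧ ((x1 ∨ F) ∨ ¬T))) ∨ ¬x0
  [1] ((¬x2 ∧ (T ∨ x0)) ∨ (x2 ∧ ((x1 ∨ F) ∨ ¬T))) ∨ ¬x0
  [2] ((¬x2 ∧ T) ∨ (x2 ∧ ((x1 ∨ F) ∨ ¬T))) ∨ ¬x0
  [3] (¬x2 ∨ (x2 ∧ ((x1 ∨ F) ∨ ¬T))) ∨ ¬x0
  [4] (¬x2 ∨ (x2 ∧ (x1 ∨ ¬T))) ∨ ¬x0
  [5] (¬x2 ∨ (x2 ∧ (x1 ∨ F))) ∨ ¬x0
  [6] (¬x2 ∨ (x2 ∧ x1)) ∨ ¬x0

Answer: normal form = (¬x2 ∨ (x2 ∧ x1)) ∨ ¬x0  (in 6 steps)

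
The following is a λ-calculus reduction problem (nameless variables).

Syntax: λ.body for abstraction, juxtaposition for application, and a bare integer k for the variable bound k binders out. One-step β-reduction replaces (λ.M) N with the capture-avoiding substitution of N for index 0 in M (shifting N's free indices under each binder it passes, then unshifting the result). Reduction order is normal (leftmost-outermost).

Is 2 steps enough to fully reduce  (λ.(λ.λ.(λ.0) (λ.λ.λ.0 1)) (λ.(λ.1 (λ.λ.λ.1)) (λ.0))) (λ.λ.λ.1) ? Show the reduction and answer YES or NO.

  start: (λ.(λ.λ.(λ.0) (λ.λ.λ.0 1)) (λ.(λ.1 (λ.λ.λ.1)) (λ.0))) (λ.λ.λ.1)
  [1] (λ.λ.(λ.0) (λ.λ.λ.0 1)) (λ.(λ.1 (λ.λ.λ.1)) (λ.0))
  [2] λ.(λ.0) (λ.λ.λ.0 1)

Answer: NO — after 2 steps the term is λ.(λ.0) (λ.λ.λ.0 1), not yet normal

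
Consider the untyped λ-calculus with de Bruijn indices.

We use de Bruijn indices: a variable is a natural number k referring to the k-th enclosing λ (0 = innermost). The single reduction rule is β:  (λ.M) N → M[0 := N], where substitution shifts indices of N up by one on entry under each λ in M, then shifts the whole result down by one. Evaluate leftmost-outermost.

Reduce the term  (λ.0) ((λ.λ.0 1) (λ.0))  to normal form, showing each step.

Answer: normal form = λ.0 (λ.0)  (in 2 steps)

Working:
  start: (λ.0) ((λ.λ.0 1) (λ.0))
  step 1: (λ.λ.0 1) (λ.0)
  step 2: λ.0 (λ.0)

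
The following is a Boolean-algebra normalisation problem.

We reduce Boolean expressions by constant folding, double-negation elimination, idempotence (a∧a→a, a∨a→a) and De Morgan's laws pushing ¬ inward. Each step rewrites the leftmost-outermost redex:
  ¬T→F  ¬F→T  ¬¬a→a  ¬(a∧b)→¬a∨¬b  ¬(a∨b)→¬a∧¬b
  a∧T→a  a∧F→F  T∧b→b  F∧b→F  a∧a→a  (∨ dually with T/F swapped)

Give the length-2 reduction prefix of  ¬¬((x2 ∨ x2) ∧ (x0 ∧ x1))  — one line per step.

Answer: after 2 steps: x2 ∧ (x0 ∧ x1)

Derivation:
  start: ¬¬((x2 ∨ x2) ∧ (x0 ∧ x1))
  →1  (x2 ∨ x2) ∧ (x0 ∧ x1)
  →2  x2 ∧ (x0 ∧ x1)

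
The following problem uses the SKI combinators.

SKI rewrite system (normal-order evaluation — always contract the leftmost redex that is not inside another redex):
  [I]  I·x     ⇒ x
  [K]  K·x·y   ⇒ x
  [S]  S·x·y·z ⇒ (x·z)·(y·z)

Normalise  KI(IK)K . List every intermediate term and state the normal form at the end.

  start: KI(IK)K
  [1] IK
  [2] K

Answer: normal form = K  (in 2 steps)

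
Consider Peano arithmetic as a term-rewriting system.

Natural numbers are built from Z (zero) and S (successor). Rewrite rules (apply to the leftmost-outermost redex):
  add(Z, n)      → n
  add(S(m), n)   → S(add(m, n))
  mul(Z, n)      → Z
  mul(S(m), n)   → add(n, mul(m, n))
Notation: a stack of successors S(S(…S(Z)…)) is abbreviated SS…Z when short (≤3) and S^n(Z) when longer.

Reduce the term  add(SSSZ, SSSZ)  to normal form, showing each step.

Answer: normal form = S^6(Z)  (in 4 steps)

Derivation:
  start: add(SSSZ, SSSZ)
  step 1: S(add(SSZ, SSSZ))
  step 2: S(S(add(SZ, SSSZ)))
  step 3: S(S(S(add(Z, SSSZ))))
  step 4: S^6(Z)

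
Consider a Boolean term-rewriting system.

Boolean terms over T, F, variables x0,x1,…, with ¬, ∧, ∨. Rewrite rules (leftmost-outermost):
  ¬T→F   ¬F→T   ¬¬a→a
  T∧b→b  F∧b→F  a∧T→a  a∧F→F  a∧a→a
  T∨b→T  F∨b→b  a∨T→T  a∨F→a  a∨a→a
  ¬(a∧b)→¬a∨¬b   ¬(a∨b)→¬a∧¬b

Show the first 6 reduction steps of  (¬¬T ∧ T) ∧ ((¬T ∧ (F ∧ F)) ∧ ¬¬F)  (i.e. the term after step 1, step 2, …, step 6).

  start: (¬¬T ∧ T) ∧ ((¬T ∧ (F ∧ F)) ∧ ¬¬F)
  →1  ¬¬T ∧ ((¬T ∧ (F ∧ F)) ∧ ¬¬F)
  →2  T ∧ ((¬T ∧ (F ∧ F)) ∧ ¬¬F)
  →3  (¬T ∧ (F ∧ F)) ∧ ¬¬F
  →4  (F ∧ (F ∧ F)) ∧ ¬¬F
  →5  F ∧ ¬¬F
  →6  F

Answer: after 6 steps: F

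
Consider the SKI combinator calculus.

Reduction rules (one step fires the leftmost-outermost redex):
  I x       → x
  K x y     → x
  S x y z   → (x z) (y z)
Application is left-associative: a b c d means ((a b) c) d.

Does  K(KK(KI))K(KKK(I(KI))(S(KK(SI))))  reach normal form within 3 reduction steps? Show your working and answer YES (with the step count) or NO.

  start: K(KK(KI))K(KKK(I(KI))(S(KK(SI))))
  [1] KK(KI)(KKK(I(KI))(S(KK(SI))))
  [2] K(KKK(I(KI))(S(KK(SI))))
  [3] K(K(I(KI))(S(KK(SI))))

Answer: NO — after 3 steps the term is K(K(I(KI))(S(KK(SI)))), not yet normal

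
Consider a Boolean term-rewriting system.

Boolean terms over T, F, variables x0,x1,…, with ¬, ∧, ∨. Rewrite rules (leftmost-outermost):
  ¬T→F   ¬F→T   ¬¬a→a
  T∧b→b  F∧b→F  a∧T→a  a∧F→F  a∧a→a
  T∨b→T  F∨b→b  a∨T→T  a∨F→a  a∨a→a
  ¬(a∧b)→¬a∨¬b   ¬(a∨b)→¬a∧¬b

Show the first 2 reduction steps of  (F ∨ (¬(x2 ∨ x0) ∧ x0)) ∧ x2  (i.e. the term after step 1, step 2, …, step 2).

  start: (F ∨ (¬(x2 ∨ x0) ∧ x0)) ∧ x2
  [1] (¬(x2 ∨ x0) ∧ x0) ∧ x2
  [2] ((¬x2 ∧ ¬x0) ∧ x0) ∧ x2

Answer: after 2 steps: ((¬x2 ∧ ¬x0) ∧ x0) ∧ x2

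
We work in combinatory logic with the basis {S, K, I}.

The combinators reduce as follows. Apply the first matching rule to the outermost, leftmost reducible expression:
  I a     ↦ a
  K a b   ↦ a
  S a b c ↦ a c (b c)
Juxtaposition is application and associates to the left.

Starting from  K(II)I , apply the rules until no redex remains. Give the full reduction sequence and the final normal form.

  start: K(II)I
  [1] II
  [2] I

Answer: normal form = I  (in 2 steps)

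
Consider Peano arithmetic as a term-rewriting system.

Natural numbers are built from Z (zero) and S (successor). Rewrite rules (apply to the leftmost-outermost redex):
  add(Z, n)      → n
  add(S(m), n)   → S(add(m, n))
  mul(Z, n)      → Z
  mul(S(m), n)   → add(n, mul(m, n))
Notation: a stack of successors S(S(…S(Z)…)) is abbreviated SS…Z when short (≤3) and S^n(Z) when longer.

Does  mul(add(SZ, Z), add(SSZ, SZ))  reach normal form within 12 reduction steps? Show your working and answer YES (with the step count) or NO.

Answer: YES — reaches normal form SSSZ in 11 ≤ 12 steps

Working:
  start: mul(add(SZ, Z), add(SSZ, SZ))
  [1] mul(S(add(Z, Z)), add(SSZ, SZ))
  [2] add(add(SSZ, SZ), mul(add(Z, Z), add(SSZ, SZ)))
  [3] add(S(add(SZ, SZ)), mul(add(Z, Z), add(SSZ, SZ)))
  [4] S(add(add(SZ, SZ), mul(add(Z, Z), add(SSZ, SZ))))
  [5] S(add(S(add(Z, SZ)), mul(add(Z, Z), add(SSZ, SZ))))
  [6] S(S(add(add(Z, SZ), mul(add(Z, Z), add(SSZ, SZ)))))
  [7] S(S(add(SZ, mul(add(Z, Z), add(SSZ, SZ)))))
  [8] S(S(S(add(Z, mul(add(Z, Z), add(SSZ, SZ))))))
  [9] S(S(S(mul(add(Z, Z), add(SSZ, SZ)))))
  [10] S(S(S(mul(Z, add(SSZ, SZ)))))
  [11] SSSZ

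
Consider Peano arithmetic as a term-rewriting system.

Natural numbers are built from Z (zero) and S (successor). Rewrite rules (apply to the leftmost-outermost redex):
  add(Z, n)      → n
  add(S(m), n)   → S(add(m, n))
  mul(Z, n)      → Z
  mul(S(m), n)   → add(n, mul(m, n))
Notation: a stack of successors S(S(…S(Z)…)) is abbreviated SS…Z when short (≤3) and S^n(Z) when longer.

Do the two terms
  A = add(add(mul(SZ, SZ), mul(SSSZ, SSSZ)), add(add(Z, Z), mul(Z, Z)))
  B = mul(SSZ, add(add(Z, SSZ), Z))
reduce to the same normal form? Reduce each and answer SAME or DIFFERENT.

Answer: DIFFERENT — A ⇓ S^10(Z), B ⇓ S^4(Z)

Reduction:
Term A:
  start: add(add(mul(SZ, SZ), mul(SSSZ, SSSZ)), add(add(Z, Z), mul(Z, Z)))
  step 1: add(add(add(SZ, mul(Z, SZ)), mul(SSSZ, SSSZ)), add(add(Z, Z), mul(Z, Z)))
  step 2: add(add(S(add(Z, mul(Z, SZ))), mul(SSSZ, SSSZ)), add(add(Z, Z), mul(Z, Z)))
  step 3: add(S(add(add(Z, mul(Z, SZ)), mul(SSSZ, SSSZ))), add(add(Z, Z), mul(Z, Z)))
  step 4: S(add(add(add(Z, mul(Z, SZ)), mul(SSSZ, SSSZ)), add(add(Z, Z), mul(Z, Z))))
  step 5: S(add(add(mul(Z, SZ), mul(SSSZ, SSSZ)), add(add(Z, Z), mul(Z, Z))))
  step 6: S(add(add(Z, mul(SSSZ, SSSZ)), add(add(Z, Z), mul(Z, Z))))
  step 7: S(add(mul(SSSZ, SSSZ), add(add(Z, Z), mul(Z, Z))))
  step 8: S(add(add(SSSZ, mul(SSZ, SSSZ)), add(add(Z, Z), mul(Z, Z))))
  step 9: S(add(S(add(SSZ, mul(SSZ, SSSZ))), add(add(Z, Z), mul(Z, Z))))
  step 10: S(S(add(add(SSZ, mul(SSZ, SSSZ)), add(add(Z, Z), mul(Z, Z)))))
  step 11: S(S(add(S(add(SZ, mul(SSZ, SSSZ))), add(add(Z, Z), mul(Z, Z)))))
  step 12: S(S(S(add(add(SZ, mul(SSZ, SSSZ)), add(add(Z, Z), mul(Z, Z))))))
  step 13: S(S(S(add(S(add(Z, mul(SSZ, SSSZ))), add(add(Z, Z), mul(Z, Z))))))
  step 14: S(S(S(S(add(add(Z, mul(SSZ, SSSZ)), add(add(Z, Z), mul(Z, Z)))))))
  step 15: S(S(S(S(add(mul(SSZ, SSSZ), add(add(Z, Z), mul(Z, Z)))))))
  step 16: S(S(S(S(add(add(SSSZ, mul(SZ, SSSZ)), add(add(Z, Z), mul(Z, Z)))))))
  step 17: S(S(S(S(add(S(add(SSZ, mul(SZ, SSSZ))), add(add(Z, Z), mul(Z, Z)))))))
  step 18: S(S(S(S(S(add(add(SSZ, mul(SZ, SSSZ)), add(add(Z, Z), mul(Z, Z))))))))
  step 19: S(S(S(S(S(add(S(add(SZ, mul(SZ, SSSZ))), add(add(Z, Z), mul(Z, Z))))))))
  step 20: S(S(S(S(S(S(add(add(SZ, mul(SZ, SSSZ)), add(add(Z, Z), mul(Z, Z)))))))))
  step 21: S(S(S(S(S(S(add(S(add(Z, mul(SZ, SSSZ))), add(add(Z, Z), mul(Z, Z)))))))))
  step 22: S(S(S(S(S(S(S(add(add(Z, mul(SZ, SSSZ)), add(add(Z, Z), mul(Z, Z))))))))))
  step 23: S(S(S(S(S(S(S(add(mul(SZ, SSSZ), add(add(Z, Z), mul(Z, Z))))))))))
  step 24: S(S(S(S(S(S(S(add(add(SSSZ, mul(Z, SSSZ)), add(add(Z, Z), mul(Z, Z))))))))))
  step 25: S(S(S(S(S(S(S(add(S(add(SSZ, mul(Z, SSSZ))), add(add(Z, Z), mul(Z, Z))))))))))
  step 26: S(S(S(S(S(S(S(S(add(add(SSZ, mul(Z, SSSZ)), add(add(Z, Z), mul(Z, Z)))))))))))
  step 27: S(S(S(S(S(S(S(S(add(S(add(SZ, mul(Z, SSSZ))), add(add(Z, Z), mul(Z, Z)))))))))))
  step 28: S(S(S(S(S(S(S(S(S(add(add(SZ, mul(Z, SSSZ)), add(add(Z, Z), mul(Z, Z))))))))))))
  step 29: S(S(S(S(S(S(S(S(S(add(S(add(Z, mul(Z, SSSZ))), add(add(Z, Z), mul(Z, Z))))))))))))
  step 30: S(S(S(S(S(S(S(S(S(S(add(add(Z, mul(Z, SSSZ)), add(add(Z, Z), mul(Z, Z)))))))))))))
  step 31: S(S(S(S(S(S(S(S(S(S(add(mul(Z, SSSZ), add(add(Z, Z), mul(Z, Z)))))))))))))
  step 32: S(S(S(S(S(S(S(S(S(S(add(Z, add(add(Z, Z), mul(Z, Z)))))))))))))
  step 33: S(S(S(S(S(S(S(S(S(S(add(add(Z, Z), mul(Z, Z))))))))))))
  step 34: S(S(S(S(S(S(S(S(S(S(add(Z, mul(Z, Z))))))))))))
  step 35: S(S(S(S(S(S(S(S(S(S(mul(Z, Z)))))))))))
  step 36: S^10(Z)

Term B:
  start: mul(SSZ, add(add(Z, SSZ), Z))
  step 1: add(add(add(Z, SSZ), Z), mul(SZ, add(add(Z, SSZ), Z)))
  step 2: add(add(SSZ, Z), mul(SZ, add(add(Z, SSZ), Z)))
  step 3: add(S(add(SZ, Z)), mul(SZ, add(add(Z, SSZ), Z)))
  step 4: S(add(add(SZ, Z), mul(SZ, add(add(Z, SSZ), Z))))
  step 5: S(add(S(add(Z, Z)), mul(SZ, add(add(Z, SSZ), Z))))
  step 6: S(S(add(add(Z, Z), mul(SZ, add(add(Z, SSZ), Z)))))
  step 7: S(S(add(Z, mul(SZ, add(add(Z, SSZ), Z)))))
  step 8: S(S(mul(SZ, add(add(Z, SSZ), Z))))
  step 9: S(S(add(add(add(Z, SSZ), Z), mul(Z, add(add(Z, SSZ), Z)))))
  step 10: S(S(add(add(SSZ, Z), mul(Z, add(add(Z, SSZ), Z)))))
  step 11: S(S(add(S(add(SZ, Z)), mul(Z, add(add(Z, SSZ), Z)))))
  step 12: S(S(S(add(add(SZ, Z), mul(Z, add(add(Z, SSZ), Z))))))
  step 13: S(S(S(add(S(add(Z, Z)), mul(Z, add(add(Z, SSZ), Z))))))
  step 14: S(S(S(S(add(add(Z, Z), mul(Z, add(add(Z, SSZ), Z)))))))
  step 15: S(S(S(S(add(Z, mul(Z, add(add(Z, SSZ), Z)))))))
  step 16: S(S(S(S(mul(Z, add(add(Z, SSZ), Z))))))
  step 17: S^4(Z)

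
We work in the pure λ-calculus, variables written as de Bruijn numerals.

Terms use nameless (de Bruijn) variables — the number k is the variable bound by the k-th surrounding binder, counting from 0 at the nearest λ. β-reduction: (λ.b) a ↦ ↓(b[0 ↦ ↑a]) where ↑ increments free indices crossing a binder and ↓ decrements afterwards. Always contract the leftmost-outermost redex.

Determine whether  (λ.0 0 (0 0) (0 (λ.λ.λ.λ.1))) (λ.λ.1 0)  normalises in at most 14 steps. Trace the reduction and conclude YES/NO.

Answer: YES — reaches normal form λ.λ.λ.λ.1 in 11 ≤ 14 steps

Working:
  start: (λ.0 0 (0 0) (0 (λ.λ.λ.λ.1))) (λ.λ.1 0)
  →1  (λ.λ.1 0) (λ.λ.1 0) ((λ.λ.1 0) (λ.λ.1 0)) ((λ.λ.1 0) (λ.λ.λ.λ.1))
  →2  (λ.(λ.λ.1 0) 0) ((λ.λ.1 0) (λ.λ.1 0)) ((λ.λ.1 0) (λ.λ.λ.λ.1))
  →3  (λ.λ.1 0) ((λ.λ.1 0) (λ.λ.1 0)) ((λ.λ.1 0) (λ.λ.λ.λ.1))
  →4  (λ.(λ.λ.1 0) (λ.λ.1 0) 0) ((λ.λ.1 0) (λ.λ.λ.λ.1))
  →5  (λ.λ.1 0) (λ.λ.1 0) ((λ.λ.1 0) (λ.λ.λ.λ.1))
  →6  (λ.(λ.λ.1 0) 0) ((λ.λ.1 0) (λ.λ.λ.λ.1))
  →7  (λ.λ.1 0) ((λ.λ.1 0) (λ.λ.λ.λ.1))
  →8  λ.(λ.λ.1 0) (λ.λ.λ.λ.1) 0
  →9  λ.(λ.(λ.λ.λ.λ.1) 0) 0
  →10  λ.(λ.λ.λ.λ.1) 0
  →11  λ.λ.λ.λ.1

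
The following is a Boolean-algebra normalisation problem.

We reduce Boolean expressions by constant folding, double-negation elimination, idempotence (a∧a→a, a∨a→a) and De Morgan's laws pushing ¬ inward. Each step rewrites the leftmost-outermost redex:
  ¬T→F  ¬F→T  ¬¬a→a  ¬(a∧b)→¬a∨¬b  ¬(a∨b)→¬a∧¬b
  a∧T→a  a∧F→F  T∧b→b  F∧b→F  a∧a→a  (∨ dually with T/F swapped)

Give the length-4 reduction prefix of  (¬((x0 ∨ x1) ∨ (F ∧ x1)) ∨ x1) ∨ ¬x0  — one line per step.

Answer: after 4 steps: (((¬x0 ∧ ¬x1) ∧ (T ∨ ¬x1)) ∨ x1) ∨ ¬x0

Working:
  start: (¬((x0 ∨ x1) ∨ (F ∧ x1)) ∨ x1) ∨ ¬x0
  [1] ((¬(x0 ∨ x1) ∧ ¬(F ∧ x1)) ∨ x1) ∨ ¬x0
  [2] (((¬x0 ∧ ¬x1) ∧ ¬(F ∧ x1)) ∨ x1) ∨ ¬x0
  [3] (((¬x0 ∧ ¬x1) ∧ (¬F ∨ ¬x1)) ∨ x1) ∨ ¬x0
  [4] (((¬x0 ∧ ¬x1) ∧ (T ∨ ¬x1)) ∨ x1) ∨ ¬x0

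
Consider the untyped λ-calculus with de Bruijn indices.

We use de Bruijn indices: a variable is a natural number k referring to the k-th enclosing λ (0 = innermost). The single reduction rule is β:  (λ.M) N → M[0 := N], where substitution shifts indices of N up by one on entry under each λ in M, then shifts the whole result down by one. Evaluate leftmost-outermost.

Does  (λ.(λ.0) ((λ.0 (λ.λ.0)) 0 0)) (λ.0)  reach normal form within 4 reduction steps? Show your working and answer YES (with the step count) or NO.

  start: (λ.(λ.0) ((λ.0 (λ.λ.0)) 0 0)) (λ.0)
  step 1: (λ.0) ((λ.0 (λ.λ.0)) (λ.0) (λ.0))
  step 2: (λ.0 (λ.λ.0)) (λ.0) (λ.0)
  step 3: (λ.0) (λ.λ.0) (λ.0)
  step 4: (λ.λ.0) (λ.0)

Answer: NO — after 4 steps the term is (λ.λ.0) (λ.0), not yet normal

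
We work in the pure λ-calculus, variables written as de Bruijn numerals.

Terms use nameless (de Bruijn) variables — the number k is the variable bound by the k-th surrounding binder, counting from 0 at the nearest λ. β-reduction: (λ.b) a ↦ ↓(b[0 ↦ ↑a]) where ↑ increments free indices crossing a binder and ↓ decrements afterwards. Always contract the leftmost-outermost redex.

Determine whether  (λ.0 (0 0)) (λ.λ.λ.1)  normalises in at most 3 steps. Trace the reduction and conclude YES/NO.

Answer: YES — reaches normal form λ.λ.1 in 2 ≤ 3 steps

Reduction:
  start: (λ.0 (0 0)) (λ.λ.λ.1)
  step 1: (λ.λ.λ.1) ((λ.λ.λ.1) (λ.λ.λ.1))
  step 2: λ.λ.1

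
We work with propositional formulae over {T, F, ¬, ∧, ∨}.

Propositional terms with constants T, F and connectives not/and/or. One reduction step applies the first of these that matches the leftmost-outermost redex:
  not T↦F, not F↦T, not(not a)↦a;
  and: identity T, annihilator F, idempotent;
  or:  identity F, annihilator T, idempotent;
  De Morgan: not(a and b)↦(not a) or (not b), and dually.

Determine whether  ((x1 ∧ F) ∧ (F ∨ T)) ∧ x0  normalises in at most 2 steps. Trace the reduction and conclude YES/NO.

  start: ((x1 ∧ F) ∧ (F ∨ T)) ∧ x0
  step 1: (F ∧ (F ∨ T)) ∧ x0
  step 2: F ∧ x0

Answer: NO — after 2 steps the term is F ∧ x0, not yet normal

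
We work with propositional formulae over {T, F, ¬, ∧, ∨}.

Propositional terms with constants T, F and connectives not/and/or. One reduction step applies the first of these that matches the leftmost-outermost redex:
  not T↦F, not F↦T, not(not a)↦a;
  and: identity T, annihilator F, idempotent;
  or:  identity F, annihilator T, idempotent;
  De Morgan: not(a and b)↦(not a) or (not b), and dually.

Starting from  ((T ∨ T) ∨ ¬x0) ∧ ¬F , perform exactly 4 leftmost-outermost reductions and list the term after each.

  start: ((T ∨ T) ∨ ¬x0) ∧ ¬F
  [1] (T ∨ ¬x0) ∧ ¬F
  [2] T ∧ ¬F
  [3] ¬F
  [4] T

Answer: after 4 steps: T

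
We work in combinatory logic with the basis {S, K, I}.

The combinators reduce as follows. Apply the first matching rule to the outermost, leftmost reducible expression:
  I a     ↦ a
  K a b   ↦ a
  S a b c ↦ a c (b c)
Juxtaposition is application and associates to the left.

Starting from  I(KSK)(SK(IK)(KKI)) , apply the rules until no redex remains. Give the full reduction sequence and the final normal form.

Answer: normal form = SK  (in 5 steps)

Reduction:
  start: I(KSK)(SK(IK)(KKI))
  →1  KSK(SK(IK)(KKI))
  →2  S(SK(IK)(KKI))
  →3  S(K(KKI)(IK(KKI)))
  →4  S(KKI)
  →5  SK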